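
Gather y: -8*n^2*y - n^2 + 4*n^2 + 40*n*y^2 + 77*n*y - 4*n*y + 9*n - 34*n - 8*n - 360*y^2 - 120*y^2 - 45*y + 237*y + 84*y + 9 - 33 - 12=3*n^2 - 33*n + y^2*(40*n - 480) + y*(-8*n^2 + 73*n + 276) - 36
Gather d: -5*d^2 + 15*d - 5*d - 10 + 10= -5*d^2 + 10*d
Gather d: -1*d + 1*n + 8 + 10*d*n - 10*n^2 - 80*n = d*(10*n - 1) - 10*n^2 - 79*n + 8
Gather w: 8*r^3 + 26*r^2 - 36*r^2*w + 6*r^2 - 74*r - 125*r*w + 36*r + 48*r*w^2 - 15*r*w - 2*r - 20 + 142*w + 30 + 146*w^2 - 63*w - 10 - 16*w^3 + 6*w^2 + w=8*r^3 + 32*r^2 - 40*r - 16*w^3 + w^2*(48*r + 152) + w*(-36*r^2 - 140*r + 80)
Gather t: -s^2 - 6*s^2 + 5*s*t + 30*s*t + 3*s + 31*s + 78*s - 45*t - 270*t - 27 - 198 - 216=-7*s^2 + 112*s + t*(35*s - 315) - 441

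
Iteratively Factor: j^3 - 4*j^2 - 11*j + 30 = (j - 2)*(j^2 - 2*j - 15) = (j - 5)*(j - 2)*(j + 3)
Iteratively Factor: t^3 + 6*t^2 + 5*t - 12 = (t + 4)*(t^2 + 2*t - 3) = (t - 1)*(t + 4)*(t + 3)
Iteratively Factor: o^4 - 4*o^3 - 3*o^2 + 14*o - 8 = (o - 1)*(o^3 - 3*o^2 - 6*o + 8) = (o - 1)^2*(o^2 - 2*o - 8) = (o - 1)^2*(o + 2)*(o - 4)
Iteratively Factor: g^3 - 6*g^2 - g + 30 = (g - 5)*(g^2 - g - 6) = (g - 5)*(g - 3)*(g + 2)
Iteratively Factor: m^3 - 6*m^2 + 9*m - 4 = (m - 1)*(m^2 - 5*m + 4) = (m - 1)^2*(m - 4)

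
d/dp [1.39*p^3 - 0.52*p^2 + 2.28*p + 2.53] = 4.17*p^2 - 1.04*p + 2.28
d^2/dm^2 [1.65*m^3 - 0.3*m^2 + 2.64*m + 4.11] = 9.9*m - 0.6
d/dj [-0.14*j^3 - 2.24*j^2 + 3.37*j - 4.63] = -0.42*j^2 - 4.48*j + 3.37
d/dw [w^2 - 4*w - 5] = 2*w - 4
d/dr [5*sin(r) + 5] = 5*cos(r)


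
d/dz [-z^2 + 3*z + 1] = 3 - 2*z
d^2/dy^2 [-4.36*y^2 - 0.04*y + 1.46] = -8.72000000000000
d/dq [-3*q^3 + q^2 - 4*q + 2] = -9*q^2 + 2*q - 4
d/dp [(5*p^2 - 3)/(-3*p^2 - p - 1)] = (-5*p^2 - 28*p - 3)/(9*p^4 + 6*p^3 + 7*p^2 + 2*p + 1)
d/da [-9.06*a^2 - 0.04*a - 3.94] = -18.12*a - 0.04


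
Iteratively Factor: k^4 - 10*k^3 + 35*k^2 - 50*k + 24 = (k - 1)*(k^3 - 9*k^2 + 26*k - 24) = (k - 4)*(k - 1)*(k^2 - 5*k + 6) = (k - 4)*(k - 2)*(k - 1)*(k - 3)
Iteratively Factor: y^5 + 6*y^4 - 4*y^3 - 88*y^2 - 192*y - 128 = (y + 2)*(y^4 + 4*y^3 - 12*y^2 - 64*y - 64) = (y + 2)^2*(y^3 + 2*y^2 - 16*y - 32) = (y - 4)*(y + 2)^2*(y^2 + 6*y + 8) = (y - 4)*(y + 2)^2*(y + 4)*(y + 2)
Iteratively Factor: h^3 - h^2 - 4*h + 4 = (h - 1)*(h^2 - 4) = (h - 1)*(h + 2)*(h - 2)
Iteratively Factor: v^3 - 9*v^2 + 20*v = (v - 4)*(v^2 - 5*v) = v*(v - 4)*(v - 5)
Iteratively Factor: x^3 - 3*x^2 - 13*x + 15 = (x - 5)*(x^2 + 2*x - 3) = (x - 5)*(x + 3)*(x - 1)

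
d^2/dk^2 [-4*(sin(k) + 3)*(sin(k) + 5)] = 32*sin(k) - 8*cos(2*k)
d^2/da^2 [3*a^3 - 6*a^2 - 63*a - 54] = 18*a - 12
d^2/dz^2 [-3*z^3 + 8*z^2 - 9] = 16 - 18*z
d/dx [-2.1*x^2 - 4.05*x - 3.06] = -4.2*x - 4.05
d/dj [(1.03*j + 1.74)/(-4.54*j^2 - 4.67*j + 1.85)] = (4.6762*j^2 + 15.7992*j + 10.0313)/(20.6116*j^4 + 42.4036*j^3 + 5.0109*j^2 - 17.279*j + 3.4225)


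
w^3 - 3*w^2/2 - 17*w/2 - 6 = (w - 4)*(w + 1)*(w + 3/2)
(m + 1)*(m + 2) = m^2 + 3*m + 2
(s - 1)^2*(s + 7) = s^3 + 5*s^2 - 13*s + 7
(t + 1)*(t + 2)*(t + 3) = t^3 + 6*t^2 + 11*t + 6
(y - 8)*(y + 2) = y^2 - 6*y - 16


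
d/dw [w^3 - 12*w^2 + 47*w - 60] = 3*w^2 - 24*w + 47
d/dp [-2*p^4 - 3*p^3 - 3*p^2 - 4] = p*(-8*p^2 - 9*p - 6)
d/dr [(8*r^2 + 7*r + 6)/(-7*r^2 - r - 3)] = (41*r^2 + 36*r - 15)/(49*r^4 + 14*r^3 + 43*r^2 + 6*r + 9)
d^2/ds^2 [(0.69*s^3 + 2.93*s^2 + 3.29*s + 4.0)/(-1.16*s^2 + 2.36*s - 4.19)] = (-25.87508*s^3 + 94.089408*s^2 + 88.964442*s - 173.618018)/(1.560896*s^6 - 9.526848*s^5 + 36.2964*s^4 - 81.96752*s^3 + 131.1051*s^2 - 124.297188*s + 73.560059)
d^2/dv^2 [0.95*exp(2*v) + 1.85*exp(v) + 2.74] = (3.8*exp(v) + 1.85)*exp(v)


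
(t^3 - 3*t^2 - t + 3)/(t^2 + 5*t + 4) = (t^2 - 4*t + 3)/(t + 4)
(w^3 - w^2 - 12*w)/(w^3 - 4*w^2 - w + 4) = w*(w + 3)/(w^2 - 1)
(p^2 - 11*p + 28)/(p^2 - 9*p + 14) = (p - 4)/(p - 2)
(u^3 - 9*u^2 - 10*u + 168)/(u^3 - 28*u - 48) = (u - 7)/(u + 2)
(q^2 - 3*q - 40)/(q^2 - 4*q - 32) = (q + 5)/(q + 4)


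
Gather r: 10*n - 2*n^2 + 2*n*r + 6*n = -2*n^2 + 2*n*r + 16*n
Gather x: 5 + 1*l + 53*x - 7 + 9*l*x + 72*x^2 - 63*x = l + 72*x^2 + x*(9*l - 10) - 2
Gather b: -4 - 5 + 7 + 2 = 0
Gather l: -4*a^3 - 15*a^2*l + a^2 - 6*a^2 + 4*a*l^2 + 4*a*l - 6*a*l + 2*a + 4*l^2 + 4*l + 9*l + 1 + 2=-4*a^3 - 5*a^2 + 2*a + l^2*(4*a + 4) + l*(-15*a^2 - 2*a + 13) + 3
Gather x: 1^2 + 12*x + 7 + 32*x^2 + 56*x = 32*x^2 + 68*x + 8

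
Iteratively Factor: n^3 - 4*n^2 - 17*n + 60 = (n + 4)*(n^2 - 8*n + 15) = (n - 3)*(n + 4)*(n - 5)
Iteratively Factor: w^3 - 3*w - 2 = (w + 1)*(w^2 - w - 2) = (w - 2)*(w + 1)*(w + 1)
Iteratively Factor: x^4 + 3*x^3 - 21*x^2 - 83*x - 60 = (x + 1)*(x^3 + 2*x^2 - 23*x - 60) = (x + 1)*(x + 4)*(x^2 - 2*x - 15) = (x + 1)*(x + 3)*(x + 4)*(x - 5)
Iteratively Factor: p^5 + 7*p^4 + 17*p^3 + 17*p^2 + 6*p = (p + 1)*(p^4 + 6*p^3 + 11*p^2 + 6*p) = (p + 1)*(p + 3)*(p^3 + 3*p^2 + 2*p) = (p + 1)*(p + 2)*(p + 3)*(p^2 + p) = (p + 1)^2*(p + 2)*(p + 3)*(p)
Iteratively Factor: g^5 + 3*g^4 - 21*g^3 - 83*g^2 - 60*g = (g + 1)*(g^4 + 2*g^3 - 23*g^2 - 60*g) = g*(g + 1)*(g^3 + 2*g^2 - 23*g - 60) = g*(g + 1)*(g + 3)*(g^2 - g - 20) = g*(g + 1)*(g + 3)*(g + 4)*(g - 5)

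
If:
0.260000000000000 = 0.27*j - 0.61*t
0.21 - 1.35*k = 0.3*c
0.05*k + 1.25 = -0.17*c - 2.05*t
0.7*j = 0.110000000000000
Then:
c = -3.31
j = 0.16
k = 0.89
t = -0.36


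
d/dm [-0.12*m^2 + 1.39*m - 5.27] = 1.39 - 0.24*m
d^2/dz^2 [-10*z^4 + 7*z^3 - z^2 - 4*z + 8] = -120*z^2 + 42*z - 2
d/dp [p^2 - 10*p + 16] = 2*p - 10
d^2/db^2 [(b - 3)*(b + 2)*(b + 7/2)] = 6*b + 5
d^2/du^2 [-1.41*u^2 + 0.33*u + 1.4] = -2.82000000000000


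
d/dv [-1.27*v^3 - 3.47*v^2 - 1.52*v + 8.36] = -3.81*v^2 - 6.94*v - 1.52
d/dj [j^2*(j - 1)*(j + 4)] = j*(4*j^2 + 9*j - 8)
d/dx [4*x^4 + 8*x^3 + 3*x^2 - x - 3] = 16*x^3 + 24*x^2 + 6*x - 1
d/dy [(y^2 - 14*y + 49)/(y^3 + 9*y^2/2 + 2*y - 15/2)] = 4*(-y^4 + 28*y^3 - 82*y^2 - 456*y + 7)/(4*y^6 + 36*y^5 + 97*y^4 + 12*y^3 - 254*y^2 - 120*y + 225)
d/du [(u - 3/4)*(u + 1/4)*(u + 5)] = 3*u^2 + 9*u - 43/16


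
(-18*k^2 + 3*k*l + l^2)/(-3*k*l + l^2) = (6*k + l)/l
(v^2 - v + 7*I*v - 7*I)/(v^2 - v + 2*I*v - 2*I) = (v + 7*I)/(v + 2*I)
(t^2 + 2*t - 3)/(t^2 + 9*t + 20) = (t^2 + 2*t - 3)/(t^2 + 9*t + 20)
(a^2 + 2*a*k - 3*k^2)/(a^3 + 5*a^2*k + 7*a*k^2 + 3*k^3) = (a - k)/(a^2 + 2*a*k + k^2)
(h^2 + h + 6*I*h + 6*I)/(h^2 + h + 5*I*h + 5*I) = (h + 6*I)/(h + 5*I)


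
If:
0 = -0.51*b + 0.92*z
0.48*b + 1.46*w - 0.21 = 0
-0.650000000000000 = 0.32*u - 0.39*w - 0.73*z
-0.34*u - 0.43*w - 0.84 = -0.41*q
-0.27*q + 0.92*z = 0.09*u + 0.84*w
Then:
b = 0.22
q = 0.74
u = -1.67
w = 0.07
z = 0.12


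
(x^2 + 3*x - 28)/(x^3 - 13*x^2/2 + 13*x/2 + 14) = 2*(x + 7)/(2*x^2 - 5*x - 7)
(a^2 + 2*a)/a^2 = (a + 2)/a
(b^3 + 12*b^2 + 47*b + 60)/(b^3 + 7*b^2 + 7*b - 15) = (b + 4)/(b - 1)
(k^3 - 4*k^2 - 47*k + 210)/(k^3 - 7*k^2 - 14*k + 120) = (k + 7)/(k + 4)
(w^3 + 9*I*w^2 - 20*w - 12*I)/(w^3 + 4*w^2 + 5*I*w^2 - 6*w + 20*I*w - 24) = (w^2 + 7*I*w - 6)/(w^2 + w*(4 + 3*I) + 12*I)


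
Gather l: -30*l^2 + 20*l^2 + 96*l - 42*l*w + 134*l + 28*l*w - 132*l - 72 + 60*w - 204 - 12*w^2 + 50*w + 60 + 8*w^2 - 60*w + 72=-10*l^2 + l*(98 - 14*w) - 4*w^2 + 50*w - 144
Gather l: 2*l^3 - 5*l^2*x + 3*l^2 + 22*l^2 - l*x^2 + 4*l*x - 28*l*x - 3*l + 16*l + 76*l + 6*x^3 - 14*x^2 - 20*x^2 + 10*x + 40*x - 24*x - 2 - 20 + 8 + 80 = 2*l^3 + l^2*(25 - 5*x) + l*(-x^2 - 24*x + 89) + 6*x^3 - 34*x^2 + 26*x + 66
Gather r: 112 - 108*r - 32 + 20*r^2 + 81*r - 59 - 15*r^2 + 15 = 5*r^2 - 27*r + 36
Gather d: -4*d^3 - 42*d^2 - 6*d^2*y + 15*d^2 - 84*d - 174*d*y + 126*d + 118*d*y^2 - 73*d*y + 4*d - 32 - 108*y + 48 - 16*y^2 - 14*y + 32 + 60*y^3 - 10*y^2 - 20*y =-4*d^3 + d^2*(-6*y - 27) + d*(118*y^2 - 247*y + 46) + 60*y^3 - 26*y^2 - 142*y + 48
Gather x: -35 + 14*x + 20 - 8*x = 6*x - 15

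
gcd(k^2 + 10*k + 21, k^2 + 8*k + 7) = k + 7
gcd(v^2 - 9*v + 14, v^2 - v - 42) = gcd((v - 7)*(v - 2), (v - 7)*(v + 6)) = v - 7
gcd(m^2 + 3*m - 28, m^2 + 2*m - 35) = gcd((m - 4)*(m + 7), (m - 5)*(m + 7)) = m + 7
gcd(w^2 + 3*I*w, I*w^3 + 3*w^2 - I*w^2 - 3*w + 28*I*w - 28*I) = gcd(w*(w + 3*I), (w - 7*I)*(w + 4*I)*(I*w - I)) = 1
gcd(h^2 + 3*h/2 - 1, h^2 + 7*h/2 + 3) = h + 2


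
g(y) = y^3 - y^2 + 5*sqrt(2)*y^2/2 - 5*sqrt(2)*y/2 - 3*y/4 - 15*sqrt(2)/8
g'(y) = 3*y^2 - 2*y + 5*sqrt(2)*y - 5*sqrt(2)/2 - 3/4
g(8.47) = 750.60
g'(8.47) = 253.89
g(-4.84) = -35.89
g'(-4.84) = 41.45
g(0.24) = -3.52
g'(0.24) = -2.90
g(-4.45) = -21.49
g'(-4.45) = 32.56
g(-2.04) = 8.15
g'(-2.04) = -2.15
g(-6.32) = -126.73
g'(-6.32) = 83.49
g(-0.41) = -0.54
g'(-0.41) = -5.86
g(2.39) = 15.24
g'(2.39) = 24.97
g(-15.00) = -2742.87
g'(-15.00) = 594.65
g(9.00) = 893.16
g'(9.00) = 284.35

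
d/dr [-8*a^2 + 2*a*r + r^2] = 2*a + 2*r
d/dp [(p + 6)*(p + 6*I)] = 2*p + 6 + 6*I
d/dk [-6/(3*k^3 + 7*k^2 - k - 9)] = 6*(9*k^2 + 14*k - 1)/(3*k^3 + 7*k^2 - k - 9)^2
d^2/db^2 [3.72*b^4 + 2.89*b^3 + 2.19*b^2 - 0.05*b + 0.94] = 44.64*b^2 + 17.34*b + 4.38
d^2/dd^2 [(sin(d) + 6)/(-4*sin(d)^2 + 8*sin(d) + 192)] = (sin(d)^2 + 8*sin(d) - 2)/(4*(sin(d) - 8)^3)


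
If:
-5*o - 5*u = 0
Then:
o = -u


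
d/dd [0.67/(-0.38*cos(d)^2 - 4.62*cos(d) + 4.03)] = -(0.5092*cos(d) + 3.0954)*sin(d)/(0.38*cos(d)^2 + 4.62*cos(d) - 4.03)^2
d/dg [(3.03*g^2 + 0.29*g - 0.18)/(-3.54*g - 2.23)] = (-10.7262*g^2 - 13.5138*g - 1.2839)/(12.5316*g^2 + 15.7884*g + 4.9729)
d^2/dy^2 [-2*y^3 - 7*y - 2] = -12*y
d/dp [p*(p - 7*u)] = 2*p - 7*u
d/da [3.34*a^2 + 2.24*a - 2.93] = 6.68*a + 2.24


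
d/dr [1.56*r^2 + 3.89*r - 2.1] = 3.12*r + 3.89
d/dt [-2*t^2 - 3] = -4*t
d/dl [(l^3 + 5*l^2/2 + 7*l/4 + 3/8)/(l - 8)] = (16*l^3 - 172*l^2 - 320*l - 115)/(8*(l^2 - 16*l + 64))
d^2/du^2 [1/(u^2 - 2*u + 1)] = 6/(u^4 - 4*u^3 + 6*u^2 - 4*u + 1)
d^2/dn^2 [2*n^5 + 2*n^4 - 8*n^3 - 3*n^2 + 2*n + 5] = 40*n^3 + 24*n^2 - 48*n - 6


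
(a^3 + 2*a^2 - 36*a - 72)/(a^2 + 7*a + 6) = (a^2 - 4*a - 12)/(a + 1)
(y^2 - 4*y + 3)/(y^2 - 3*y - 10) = (-y^2 + 4*y - 3)/(-y^2 + 3*y + 10)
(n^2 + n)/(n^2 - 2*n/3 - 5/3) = 3*n/(3*n - 5)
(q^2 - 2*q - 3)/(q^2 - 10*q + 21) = (q + 1)/(q - 7)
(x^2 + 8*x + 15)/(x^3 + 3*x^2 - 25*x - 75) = 1/(x - 5)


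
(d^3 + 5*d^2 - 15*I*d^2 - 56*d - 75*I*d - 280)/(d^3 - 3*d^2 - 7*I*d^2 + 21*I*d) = (d^2 + d*(5 - 8*I) - 40*I)/(d*(d - 3))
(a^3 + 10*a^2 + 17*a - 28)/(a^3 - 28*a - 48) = (a^2 + 6*a - 7)/(a^2 - 4*a - 12)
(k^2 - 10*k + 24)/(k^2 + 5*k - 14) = (k^2 - 10*k + 24)/(k^2 + 5*k - 14)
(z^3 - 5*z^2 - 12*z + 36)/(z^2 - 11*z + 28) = (z^3 - 5*z^2 - 12*z + 36)/(z^2 - 11*z + 28)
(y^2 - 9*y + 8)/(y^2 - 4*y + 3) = (y - 8)/(y - 3)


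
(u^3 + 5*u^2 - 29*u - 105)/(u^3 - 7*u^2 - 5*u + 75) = (u + 7)/(u - 5)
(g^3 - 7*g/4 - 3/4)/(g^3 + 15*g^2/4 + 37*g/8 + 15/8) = 2*(4*g^2 - 4*g - 3)/(8*g^2 + 22*g + 15)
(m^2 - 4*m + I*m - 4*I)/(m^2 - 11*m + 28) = (m + I)/(m - 7)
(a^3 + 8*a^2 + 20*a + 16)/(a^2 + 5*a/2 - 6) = 2*(a^2 + 4*a + 4)/(2*a - 3)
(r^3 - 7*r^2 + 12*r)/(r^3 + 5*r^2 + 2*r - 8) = r*(r^2 - 7*r + 12)/(r^3 + 5*r^2 + 2*r - 8)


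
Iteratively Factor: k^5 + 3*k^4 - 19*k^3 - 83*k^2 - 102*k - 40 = (k - 5)*(k^4 + 8*k^3 + 21*k^2 + 22*k + 8) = (k - 5)*(k + 1)*(k^3 + 7*k^2 + 14*k + 8) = (k - 5)*(k + 1)^2*(k^2 + 6*k + 8) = (k - 5)*(k + 1)^2*(k + 4)*(k + 2)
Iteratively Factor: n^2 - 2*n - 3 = (n - 3)*(n + 1)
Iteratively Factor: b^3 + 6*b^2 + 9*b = (b + 3)*(b^2 + 3*b) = b*(b + 3)*(b + 3)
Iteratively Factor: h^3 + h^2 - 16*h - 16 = (h - 4)*(h^2 + 5*h + 4) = (h - 4)*(h + 4)*(h + 1)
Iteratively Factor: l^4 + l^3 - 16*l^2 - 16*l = (l - 4)*(l^3 + 5*l^2 + 4*l) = (l - 4)*(l + 1)*(l^2 + 4*l) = (l - 4)*(l + 1)*(l + 4)*(l)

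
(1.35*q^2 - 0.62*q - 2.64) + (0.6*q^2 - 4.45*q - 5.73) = 1.95*q^2 - 5.07*q - 8.37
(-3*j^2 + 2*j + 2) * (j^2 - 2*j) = -3*j^4 + 8*j^3 - 2*j^2 - 4*j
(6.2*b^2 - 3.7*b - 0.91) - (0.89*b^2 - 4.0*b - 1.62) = 5.31*b^2 + 0.3*b + 0.71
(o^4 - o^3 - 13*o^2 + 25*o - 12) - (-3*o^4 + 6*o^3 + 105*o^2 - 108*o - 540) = 4*o^4 - 7*o^3 - 118*o^2 + 133*o + 528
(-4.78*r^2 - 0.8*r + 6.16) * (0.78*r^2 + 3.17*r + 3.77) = -3.7284*r^4 - 15.7766*r^3 - 15.7518*r^2 + 16.5112*r + 23.2232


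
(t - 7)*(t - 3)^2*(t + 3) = t^4 - 10*t^3 + 12*t^2 + 90*t - 189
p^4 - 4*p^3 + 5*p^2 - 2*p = p*(p - 2)*(p - 1)^2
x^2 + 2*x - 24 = (x - 4)*(x + 6)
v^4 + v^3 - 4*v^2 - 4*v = v*(v - 2)*(v + 1)*(v + 2)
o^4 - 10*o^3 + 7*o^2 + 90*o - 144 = (o - 8)*(o - 3)*(o - 2)*(o + 3)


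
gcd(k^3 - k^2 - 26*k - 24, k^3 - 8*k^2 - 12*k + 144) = k^2 - 2*k - 24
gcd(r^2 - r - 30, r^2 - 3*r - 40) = r + 5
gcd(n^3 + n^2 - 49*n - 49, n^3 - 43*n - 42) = n^2 - 6*n - 7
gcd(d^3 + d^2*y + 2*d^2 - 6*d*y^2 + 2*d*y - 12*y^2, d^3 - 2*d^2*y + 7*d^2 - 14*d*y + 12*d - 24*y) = -d + 2*y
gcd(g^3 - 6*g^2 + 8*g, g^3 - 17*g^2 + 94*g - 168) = g - 4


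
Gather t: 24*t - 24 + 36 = 24*t + 12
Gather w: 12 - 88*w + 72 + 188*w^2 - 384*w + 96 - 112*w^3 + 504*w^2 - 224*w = -112*w^3 + 692*w^2 - 696*w + 180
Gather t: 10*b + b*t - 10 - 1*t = 10*b + t*(b - 1) - 10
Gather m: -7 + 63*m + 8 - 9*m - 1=54*m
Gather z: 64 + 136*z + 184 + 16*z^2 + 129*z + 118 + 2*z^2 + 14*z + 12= 18*z^2 + 279*z + 378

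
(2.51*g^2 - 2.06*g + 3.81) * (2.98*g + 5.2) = 7.4798*g^3 + 6.9132*g^2 + 0.641799999999998*g + 19.812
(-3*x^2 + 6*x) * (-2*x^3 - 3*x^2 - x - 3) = 6*x^5 - 3*x^4 - 15*x^3 + 3*x^2 - 18*x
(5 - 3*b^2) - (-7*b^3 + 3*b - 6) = 7*b^3 - 3*b^2 - 3*b + 11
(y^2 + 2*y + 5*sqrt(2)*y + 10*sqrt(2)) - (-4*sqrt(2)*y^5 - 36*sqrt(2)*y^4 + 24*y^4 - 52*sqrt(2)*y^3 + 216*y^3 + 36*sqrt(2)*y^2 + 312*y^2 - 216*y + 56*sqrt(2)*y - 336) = 4*sqrt(2)*y^5 - 24*y^4 + 36*sqrt(2)*y^4 - 216*y^3 + 52*sqrt(2)*y^3 - 311*y^2 - 36*sqrt(2)*y^2 - 51*sqrt(2)*y + 218*y + 10*sqrt(2) + 336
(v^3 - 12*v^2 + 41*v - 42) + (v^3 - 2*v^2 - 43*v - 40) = 2*v^3 - 14*v^2 - 2*v - 82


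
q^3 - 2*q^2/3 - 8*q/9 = q*(q - 4/3)*(q + 2/3)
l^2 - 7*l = l*(l - 7)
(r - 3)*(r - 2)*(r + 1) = r^3 - 4*r^2 + r + 6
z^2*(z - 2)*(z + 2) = z^4 - 4*z^2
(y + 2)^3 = y^3 + 6*y^2 + 12*y + 8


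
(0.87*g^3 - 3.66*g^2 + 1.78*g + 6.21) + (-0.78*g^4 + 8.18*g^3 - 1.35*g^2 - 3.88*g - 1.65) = -0.78*g^4 + 9.05*g^3 - 5.01*g^2 - 2.1*g + 4.56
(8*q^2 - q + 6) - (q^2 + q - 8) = 7*q^2 - 2*q + 14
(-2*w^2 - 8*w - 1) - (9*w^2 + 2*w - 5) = -11*w^2 - 10*w + 4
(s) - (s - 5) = 5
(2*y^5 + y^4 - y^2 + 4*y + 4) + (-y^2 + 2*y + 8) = 2*y^5 + y^4 - 2*y^2 + 6*y + 12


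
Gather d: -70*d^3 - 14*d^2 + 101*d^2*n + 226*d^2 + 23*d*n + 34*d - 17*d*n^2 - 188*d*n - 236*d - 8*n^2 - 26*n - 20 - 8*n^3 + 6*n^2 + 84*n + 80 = -70*d^3 + d^2*(101*n + 212) + d*(-17*n^2 - 165*n - 202) - 8*n^3 - 2*n^2 + 58*n + 60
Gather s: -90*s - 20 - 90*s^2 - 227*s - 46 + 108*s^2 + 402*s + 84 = 18*s^2 + 85*s + 18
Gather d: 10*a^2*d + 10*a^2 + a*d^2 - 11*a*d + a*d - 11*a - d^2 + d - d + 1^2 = 10*a^2 - 11*a + d^2*(a - 1) + d*(10*a^2 - 10*a) + 1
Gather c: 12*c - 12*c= 0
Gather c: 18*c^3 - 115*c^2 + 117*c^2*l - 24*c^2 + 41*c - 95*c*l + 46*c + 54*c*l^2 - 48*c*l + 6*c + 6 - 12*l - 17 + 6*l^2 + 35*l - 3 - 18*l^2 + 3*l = 18*c^3 + c^2*(117*l - 139) + c*(54*l^2 - 143*l + 93) - 12*l^2 + 26*l - 14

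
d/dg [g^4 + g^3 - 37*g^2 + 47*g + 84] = 4*g^3 + 3*g^2 - 74*g + 47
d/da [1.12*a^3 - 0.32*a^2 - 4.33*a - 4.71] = 3.36*a^2 - 0.64*a - 4.33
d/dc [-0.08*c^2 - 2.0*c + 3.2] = -0.16*c - 2.0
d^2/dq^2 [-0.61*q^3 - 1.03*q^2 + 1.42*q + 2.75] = -3.66*q - 2.06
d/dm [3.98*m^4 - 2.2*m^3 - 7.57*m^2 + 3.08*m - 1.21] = 15.92*m^3 - 6.6*m^2 - 15.14*m + 3.08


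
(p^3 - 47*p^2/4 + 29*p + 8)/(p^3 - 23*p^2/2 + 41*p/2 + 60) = (4*p^2 - 15*p - 4)/(2*(2*p^2 - 7*p - 15))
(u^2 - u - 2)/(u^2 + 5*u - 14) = (u + 1)/(u + 7)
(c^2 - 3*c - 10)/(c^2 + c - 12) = (c^2 - 3*c - 10)/(c^2 + c - 12)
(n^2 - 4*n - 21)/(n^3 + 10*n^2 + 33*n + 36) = (n - 7)/(n^2 + 7*n + 12)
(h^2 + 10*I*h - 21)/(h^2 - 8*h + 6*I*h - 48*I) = (h^2 + 10*I*h - 21)/(h^2 + h*(-8 + 6*I) - 48*I)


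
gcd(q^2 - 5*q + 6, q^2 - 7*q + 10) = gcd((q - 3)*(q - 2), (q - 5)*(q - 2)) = q - 2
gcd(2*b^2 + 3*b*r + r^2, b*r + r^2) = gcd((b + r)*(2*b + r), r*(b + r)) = b + r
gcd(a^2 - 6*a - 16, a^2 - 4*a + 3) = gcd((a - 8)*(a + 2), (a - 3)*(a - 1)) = 1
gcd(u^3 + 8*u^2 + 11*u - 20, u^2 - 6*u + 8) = 1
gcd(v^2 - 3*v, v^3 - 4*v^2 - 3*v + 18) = v - 3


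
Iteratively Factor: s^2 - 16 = (s - 4)*(s + 4)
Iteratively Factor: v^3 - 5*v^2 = (v - 5)*(v^2) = v*(v - 5)*(v)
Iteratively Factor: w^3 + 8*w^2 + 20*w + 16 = (w + 2)*(w^2 + 6*w + 8) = (w + 2)*(w + 4)*(w + 2)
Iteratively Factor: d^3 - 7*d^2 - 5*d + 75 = (d + 3)*(d^2 - 10*d + 25) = (d - 5)*(d + 3)*(d - 5)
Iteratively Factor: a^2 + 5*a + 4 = (a + 4)*(a + 1)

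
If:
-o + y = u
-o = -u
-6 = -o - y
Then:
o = 2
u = 2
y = 4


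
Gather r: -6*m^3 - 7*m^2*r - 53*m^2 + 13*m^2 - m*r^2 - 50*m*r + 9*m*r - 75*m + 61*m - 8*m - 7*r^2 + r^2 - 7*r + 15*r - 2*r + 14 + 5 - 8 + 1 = -6*m^3 - 40*m^2 - 22*m + r^2*(-m - 6) + r*(-7*m^2 - 41*m + 6) + 12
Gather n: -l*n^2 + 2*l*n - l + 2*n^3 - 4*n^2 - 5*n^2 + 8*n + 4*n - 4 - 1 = -l + 2*n^3 + n^2*(-l - 9) + n*(2*l + 12) - 5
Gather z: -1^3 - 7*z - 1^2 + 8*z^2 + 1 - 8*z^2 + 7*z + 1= 0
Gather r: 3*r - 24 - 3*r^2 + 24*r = -3*r^2 + 27*r - 24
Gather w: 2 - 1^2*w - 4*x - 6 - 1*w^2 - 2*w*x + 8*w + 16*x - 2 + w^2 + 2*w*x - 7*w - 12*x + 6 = 0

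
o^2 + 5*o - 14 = (o - 2)*(o + 7)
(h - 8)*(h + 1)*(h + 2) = h^3 - 5*h^2 - 22*h - 16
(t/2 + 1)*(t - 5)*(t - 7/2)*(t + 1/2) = t^4/2 - 3*t^3 - 11*t^2/8 + 141*t/8 + 35/4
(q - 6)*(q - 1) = q^2 - 7*q + 6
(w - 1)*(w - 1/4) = w^2 - 5*w/4 + 1/4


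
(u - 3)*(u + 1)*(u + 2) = u^3 - 7*u - 6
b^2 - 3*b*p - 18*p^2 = (b - 6*p)*(b + 3*p)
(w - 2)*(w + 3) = w^2 + w - 6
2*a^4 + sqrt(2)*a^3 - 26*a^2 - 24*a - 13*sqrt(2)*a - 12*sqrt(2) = (a - 4)*(a + 3)*(sqrt(2)*a + 1)*(sqrt(2)*a + sqrt(2))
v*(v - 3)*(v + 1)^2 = v^4 - v^3 - 5*v^2 - 3*v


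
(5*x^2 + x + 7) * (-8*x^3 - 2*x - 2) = -40*x^5 - 8*x^4 - 66*x^3 - 12*x^2 - 16*x - 14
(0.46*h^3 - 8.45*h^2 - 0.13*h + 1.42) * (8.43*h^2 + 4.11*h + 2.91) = 3.8778*h^5 - 69.3429*h^4 - 34.4868*h^3 - 13.1532*h^2 + 5.4579*h + 4.1322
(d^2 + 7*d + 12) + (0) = d^2 + 7*d + 12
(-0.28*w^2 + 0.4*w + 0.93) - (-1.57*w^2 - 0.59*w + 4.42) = 1.29*w^2 + 0.99*w - 3.49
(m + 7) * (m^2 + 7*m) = m^3 + 14*m^2 + 49*m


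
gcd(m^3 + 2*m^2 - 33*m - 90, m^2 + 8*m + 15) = m^2 + 8*m + 15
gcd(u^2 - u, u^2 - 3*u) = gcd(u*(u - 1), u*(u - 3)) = u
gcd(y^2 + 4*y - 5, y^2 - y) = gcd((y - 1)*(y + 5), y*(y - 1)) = y - 1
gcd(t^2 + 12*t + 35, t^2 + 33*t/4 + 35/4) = t + 7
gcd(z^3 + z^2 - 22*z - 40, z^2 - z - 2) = 1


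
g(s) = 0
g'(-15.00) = 0.00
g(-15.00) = 0.00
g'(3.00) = 0.00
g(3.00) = 0.00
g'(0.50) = 0.00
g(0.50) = 0.00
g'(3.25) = 0.00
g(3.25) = 0.00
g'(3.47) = 0.00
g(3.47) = 0.00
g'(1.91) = 0.00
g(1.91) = 0.00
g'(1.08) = 0.00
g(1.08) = 0.00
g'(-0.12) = 0.00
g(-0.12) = 0.00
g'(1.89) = 0.00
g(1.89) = 0.00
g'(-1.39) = 0.00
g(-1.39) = 0.00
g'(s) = 0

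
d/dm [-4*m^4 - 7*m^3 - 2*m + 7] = -16*m^3 - 21*m^2 - 2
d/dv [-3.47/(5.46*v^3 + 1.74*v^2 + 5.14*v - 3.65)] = (56.8386*v^2 + 12.0756*v + 17.8358)/(5.46*v^3 + 1.74*v^2 + 5.14*v - 3.65)^2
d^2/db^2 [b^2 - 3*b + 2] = 2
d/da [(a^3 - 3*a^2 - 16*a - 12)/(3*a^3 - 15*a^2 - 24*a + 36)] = -2/(3*a^2 - 6*a + 3)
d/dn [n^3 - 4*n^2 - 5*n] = 3*n^2 - 8*n - 5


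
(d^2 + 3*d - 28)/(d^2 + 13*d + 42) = (d - 4)/(d + 6)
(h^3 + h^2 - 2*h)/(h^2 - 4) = h*(h - 1)/(h - 2)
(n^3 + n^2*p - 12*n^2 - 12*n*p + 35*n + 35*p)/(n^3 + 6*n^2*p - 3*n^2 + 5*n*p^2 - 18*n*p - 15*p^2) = (n^2 - 12*n + 35)/(n^2 + 5*n*p - 3*n - 15*p)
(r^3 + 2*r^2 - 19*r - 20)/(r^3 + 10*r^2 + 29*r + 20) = (r - 4)/(r + 4)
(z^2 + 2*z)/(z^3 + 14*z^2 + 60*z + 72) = z/(z^2 + 12*z + 36)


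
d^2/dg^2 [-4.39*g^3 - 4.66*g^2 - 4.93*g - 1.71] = -26.34*g - 9.32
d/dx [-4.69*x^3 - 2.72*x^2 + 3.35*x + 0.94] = -14.07*x^2 - 5.44*x + 3.35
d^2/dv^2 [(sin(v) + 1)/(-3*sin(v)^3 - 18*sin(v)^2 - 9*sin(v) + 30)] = (4*sin(v)^6 + 31*sin(v)^5 + 115*sin(v)^4 + 329*sin(v)^3 + 671*sin(v)^2 + 596*sin(v) + 198)/(3*(sin(v) - 1)^2*(sin(v) + 2)^3*(sin(v) + 5)^3)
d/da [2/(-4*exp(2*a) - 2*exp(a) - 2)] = (4*exp(a) + 1)*exp(a)/(2*exp(2*a) + exp(a) + 1)^2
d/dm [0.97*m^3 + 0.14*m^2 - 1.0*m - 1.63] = 2.91*m^2 + 0.28*m - 1.0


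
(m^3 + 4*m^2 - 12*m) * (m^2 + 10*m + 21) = m^5 + 14*m^4 + 49*m^3 - 36*m^2 - 252*m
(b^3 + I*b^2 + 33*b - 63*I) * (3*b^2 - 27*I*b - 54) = 3*b^5 - 24*I*b^4 + 72*b^3 - 1134*I*b^2 - 3483*b + 3402*I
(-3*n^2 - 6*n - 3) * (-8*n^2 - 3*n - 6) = 24*n^4 + 57*n^3 + 60*n^2 + 45*n + 18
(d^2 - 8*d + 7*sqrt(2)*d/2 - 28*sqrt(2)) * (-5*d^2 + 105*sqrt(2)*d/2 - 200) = -5*d^4 + 40*d^3 + 35*sqrt(2)*d^3 - 280*sqrt(2)*d^2 + 335*d^2/2 - 1340*d - 700*sqrt(2)*d + 5600*sqrt(2)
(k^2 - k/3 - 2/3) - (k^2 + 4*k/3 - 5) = 13/3 - 5*k/3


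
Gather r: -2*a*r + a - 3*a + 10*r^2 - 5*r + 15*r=-2*a + 10*r^2 + r*(10 - 2*a)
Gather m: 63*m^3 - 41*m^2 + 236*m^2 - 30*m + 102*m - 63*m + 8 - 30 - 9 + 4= 63*m^3 + 195*m^2 + 9*m - 27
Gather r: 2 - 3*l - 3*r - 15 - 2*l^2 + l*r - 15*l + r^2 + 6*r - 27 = -2*l^2 - 18*l + r^2 + r*(l + 3) - 40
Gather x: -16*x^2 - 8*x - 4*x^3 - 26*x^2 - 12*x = -4*x^3 - 42*x^2 - 20*x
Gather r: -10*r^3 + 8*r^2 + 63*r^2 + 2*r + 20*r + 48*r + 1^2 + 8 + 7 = -10*r^3 + 71*r^2 + 70*r + 16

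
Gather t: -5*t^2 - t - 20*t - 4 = -5*t^2 - 21*t - 4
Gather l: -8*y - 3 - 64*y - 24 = -72*y - 27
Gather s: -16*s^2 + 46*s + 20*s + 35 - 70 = -16*s^2 + 66*s - 35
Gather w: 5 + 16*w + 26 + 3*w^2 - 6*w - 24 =3*w^2 + 10*w + 7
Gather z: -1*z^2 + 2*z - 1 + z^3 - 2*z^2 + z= z^3 - 3*z^2 + 3*z - 1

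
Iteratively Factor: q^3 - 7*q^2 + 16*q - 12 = (q - 2)*(q^2 - 5*q + 6) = (q - 2)^2*(q - 3)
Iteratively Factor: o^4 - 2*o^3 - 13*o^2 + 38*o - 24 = (o + 4)*(o^3 - 6*o^2 + 11*o - 6) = (o - 1)*(o + 4)*(o^2 - 5*o + 6) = (o - 3)*(o - 1)*(o + 4)*(o - 2)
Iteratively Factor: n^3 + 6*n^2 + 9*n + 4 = (n + 4)*(n^2 + 2*n + 1) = (n + 1)*(n + 4)*(n + 1)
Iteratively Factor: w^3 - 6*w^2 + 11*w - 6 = (w - 1)*(w^2 - 5*w + 6) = (w - 3)*(w - 1)*(w - 2)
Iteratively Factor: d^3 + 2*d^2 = (d + 2)*(d^2) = d*(d + 2)*(d)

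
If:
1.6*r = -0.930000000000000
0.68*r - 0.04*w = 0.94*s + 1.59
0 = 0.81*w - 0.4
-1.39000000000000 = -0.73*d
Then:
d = 1.90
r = -0.58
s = -2.13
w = 0.49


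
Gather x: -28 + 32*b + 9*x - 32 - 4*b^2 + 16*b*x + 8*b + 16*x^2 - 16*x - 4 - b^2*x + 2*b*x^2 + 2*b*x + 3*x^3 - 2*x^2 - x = -4*b^2 + 40*b + 3*x^3 + x^2*(2*b + 14) + x*(-b^2 + 18*b - 8) - 64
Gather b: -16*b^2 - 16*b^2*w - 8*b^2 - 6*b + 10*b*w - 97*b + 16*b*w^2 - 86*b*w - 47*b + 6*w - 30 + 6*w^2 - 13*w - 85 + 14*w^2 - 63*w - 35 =b^2*(-16*w - 24) + b*(16*w^2 - 76*w - 150) + 20*w^2 - 70*w - 150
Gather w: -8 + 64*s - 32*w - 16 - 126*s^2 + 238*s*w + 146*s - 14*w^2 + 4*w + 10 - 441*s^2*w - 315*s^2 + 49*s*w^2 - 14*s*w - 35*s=-441*s^2 + 175*s + w^2*(49*s - 14) + w*(-441*s^2 + 224*s - 28) - 14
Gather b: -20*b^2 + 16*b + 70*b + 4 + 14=-20*b^2 + 86*b + 18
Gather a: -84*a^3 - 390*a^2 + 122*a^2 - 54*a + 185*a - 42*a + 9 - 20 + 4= -84*a^3 - 268*a^2 + 89*a - 7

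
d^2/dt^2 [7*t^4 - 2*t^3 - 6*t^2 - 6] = 84*t^2 - 12*t - 12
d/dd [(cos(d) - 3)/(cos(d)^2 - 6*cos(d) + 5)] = (cos(d)^2 - 6*cos(d) + 13)*sin(d)/(cos(d)^2 - 6*cos(d) + 5)^2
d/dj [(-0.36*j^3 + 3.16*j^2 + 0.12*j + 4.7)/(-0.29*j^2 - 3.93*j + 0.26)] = (0.1044*j^4 + 2.8296*j^3 - 12.6648*j^2 + 4.3692*j + 18.5022)/(0.0841*j^4 + 2.2794*j^3 + 15.2941*j^2 - 2.0436*j + 0.0676)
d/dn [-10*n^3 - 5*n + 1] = -30*n^2 - 5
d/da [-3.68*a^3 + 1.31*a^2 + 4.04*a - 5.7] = -11.04*a^2 + 2.62*a + 4.04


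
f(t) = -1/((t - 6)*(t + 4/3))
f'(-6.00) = -0.00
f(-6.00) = -0.02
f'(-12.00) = 0.00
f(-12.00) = -0.00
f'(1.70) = -0.01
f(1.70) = 0.08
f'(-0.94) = -0.88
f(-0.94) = 0.37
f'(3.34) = 0.01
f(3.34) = 0.08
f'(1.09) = -0.02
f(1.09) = 0.08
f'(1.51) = -0.01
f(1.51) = 0.08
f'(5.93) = 27.83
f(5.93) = 1.97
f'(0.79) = -0.03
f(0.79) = 0.09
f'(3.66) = 0.02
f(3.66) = 0.09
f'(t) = 1/((t - 6)*(t + 4/3)^2) + 1/((t - 6)^2*(t + 4/3)) = 6*(3*t - 7)/((t - 6)^2*(3*t + 4)^2)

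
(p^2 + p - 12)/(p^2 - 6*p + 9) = (p + 4)/(p - 3)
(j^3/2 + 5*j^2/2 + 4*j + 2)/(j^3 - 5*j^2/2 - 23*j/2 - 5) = (j^2 + 3*j + 2)/(2*j^2 - 9*j - 5)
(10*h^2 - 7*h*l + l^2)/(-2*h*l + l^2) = (-5*h + l)/l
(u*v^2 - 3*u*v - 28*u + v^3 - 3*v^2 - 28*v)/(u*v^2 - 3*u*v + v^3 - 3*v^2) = (v^2 - 3*v - 28)/(v*(v - 3))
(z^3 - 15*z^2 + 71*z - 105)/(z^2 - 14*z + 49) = (z^2 - 8*z + 15)/(z - 7)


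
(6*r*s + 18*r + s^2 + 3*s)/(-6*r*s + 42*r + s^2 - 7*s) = (-6*r*s - 18*r - s^2 - 3*s)/(6*r*s - 42*r - s^2 + 7*s)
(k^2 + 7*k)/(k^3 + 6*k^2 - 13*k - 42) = k/(k^2 - k - 6)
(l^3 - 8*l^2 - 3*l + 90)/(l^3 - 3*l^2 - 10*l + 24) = (l^2 - 11*l + 30)/(l^2 - 6*l + 8)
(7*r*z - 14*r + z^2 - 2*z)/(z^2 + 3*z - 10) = (7*r + z)/(z + 5)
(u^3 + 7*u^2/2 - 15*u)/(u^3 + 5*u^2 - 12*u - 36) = u*(2*u - 5)/(2*(u^2 - u - 6))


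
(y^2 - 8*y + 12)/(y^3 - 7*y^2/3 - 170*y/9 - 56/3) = 9*(y - 2)/(9*y^2 + 33*y + 28)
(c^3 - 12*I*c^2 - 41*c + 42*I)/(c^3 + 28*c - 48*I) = (c^2 - 10*I*c - 21)/(c^2 + 2*I*c + 24)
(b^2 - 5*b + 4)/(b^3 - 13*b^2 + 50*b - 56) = (b - 1)/(b^2 - 9*b + 14)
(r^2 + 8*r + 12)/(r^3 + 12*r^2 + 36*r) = (r + 2)/(r*(r + 6))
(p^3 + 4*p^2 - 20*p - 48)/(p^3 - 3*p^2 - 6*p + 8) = (p + 6)/(p - 1)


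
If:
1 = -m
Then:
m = -1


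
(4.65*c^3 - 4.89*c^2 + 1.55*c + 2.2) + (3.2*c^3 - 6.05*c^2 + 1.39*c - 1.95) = 7.85*c^3 - 10.94*c^2 + 2.94*c + 0.25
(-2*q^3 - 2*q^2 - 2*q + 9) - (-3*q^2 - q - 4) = -2*q^3 + q^2 - q + 13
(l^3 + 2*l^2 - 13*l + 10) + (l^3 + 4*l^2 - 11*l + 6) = 2*l^3 + 6*l^2 - 24*l + 16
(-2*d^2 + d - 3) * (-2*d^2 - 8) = 4*d^4 - 2*d^3 + 22*d^2 - 8*d + 24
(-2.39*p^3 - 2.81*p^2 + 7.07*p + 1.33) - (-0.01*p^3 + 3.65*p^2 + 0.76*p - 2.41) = -2.38*p^3 - 6.46*p^2 + 6.31*p + 3.74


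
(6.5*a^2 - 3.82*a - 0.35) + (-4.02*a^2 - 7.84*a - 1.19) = 2.48*a^2 - 11.66*a - 1.54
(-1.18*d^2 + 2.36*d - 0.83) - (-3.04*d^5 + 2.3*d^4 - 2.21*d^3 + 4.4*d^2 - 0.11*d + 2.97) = 3.04*d^5 - 2.3*d^4 + 2.21*d^3 - 5.58*d^2 + 2.47*d - 3.8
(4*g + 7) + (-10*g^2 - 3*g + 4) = -10*g^2 + g + 11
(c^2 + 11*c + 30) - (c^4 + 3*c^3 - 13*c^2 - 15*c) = -c^4 - 3*c^3 + 14*c^2 + 26*c + 30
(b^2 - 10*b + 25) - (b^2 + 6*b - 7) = 32 - 16*b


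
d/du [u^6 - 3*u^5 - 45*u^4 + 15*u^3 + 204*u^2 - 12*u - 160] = 6*u^5 - 15*u^4 - 180*u^3 + 45*u^2 + 408*u - 12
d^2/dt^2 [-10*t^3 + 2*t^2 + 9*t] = 4 - 60*t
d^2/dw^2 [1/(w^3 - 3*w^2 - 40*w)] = 2*(3*w*(1 - w)*(-w^2 + 3*w + 40) - (-3*w^2 + 6*w + 40)^2)/(w^3*(-w^2 + 3*w + 40)^3)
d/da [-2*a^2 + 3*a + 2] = 3 - 4*a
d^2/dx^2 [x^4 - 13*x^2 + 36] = 12*x^2 - 26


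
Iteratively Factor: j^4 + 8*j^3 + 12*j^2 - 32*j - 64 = (j - 2)*(j^3 + 10*j^2 + 32*j + 32) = (j - 2)*(j + 2)*(j^2 + 8*j + 16) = (j - 2)*(j + 2)*(j + 4)*(j + 4)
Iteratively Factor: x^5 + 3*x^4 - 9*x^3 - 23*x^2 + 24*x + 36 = (x - 2)*(x^4 + 5*x^3 + x^2 - 21*x - 18) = (x - 2)*(x + 3)*(x^3 + 2*x^2 - 5*x - 6) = (x - 2)*(x + 1)*(x + 3)*(x^2 + x - 6) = (x - 2)*(x + 1)*(x + 3)^2*(x - 2)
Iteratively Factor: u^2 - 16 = (u + 4)*(u - 4)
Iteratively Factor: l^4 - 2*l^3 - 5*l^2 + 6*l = (l - 1)*(l^3 - l^2 - 6*l) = (l - 1)*(l + 2)*(l^2 - 3*l) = l*(l - 1)*(l + 2)*(l - 3)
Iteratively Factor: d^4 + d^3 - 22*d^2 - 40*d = (d)*(d^3 + d^2 - 22*d - 40) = d*(d + 4)*(d^2 - 3*d - 10) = d*(d + 2)*(d + 4)*(d - 5)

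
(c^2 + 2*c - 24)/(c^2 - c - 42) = (c - 4)/(c - 7)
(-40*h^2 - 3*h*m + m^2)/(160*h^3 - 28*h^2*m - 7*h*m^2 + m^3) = -1/(4*h - m)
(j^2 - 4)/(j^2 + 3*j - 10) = (j + 2)/(j + 5)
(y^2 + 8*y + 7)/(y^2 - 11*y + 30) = (y^2 + 8*y + 7)/(y^2 - 11*y + 30)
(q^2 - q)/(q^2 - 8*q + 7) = q/(q - 7)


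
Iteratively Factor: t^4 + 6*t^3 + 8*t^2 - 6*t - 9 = (t - 1)*(t^3 + 7*t^2 + 15*t + 9) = (t - 1)*(t + 3)*(t^2 + 4*t + 3) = (t - 1)*(t + 3)^2*(t + 1)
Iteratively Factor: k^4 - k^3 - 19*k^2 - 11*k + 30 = (k + 2)*(k^3 - 3*k^2 - 13*k + 15) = (k + 2)*(k + 3)*(k^2 - 6*k + 5) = (k - 1)*(k + 2)*(k + 3)*(k - 5)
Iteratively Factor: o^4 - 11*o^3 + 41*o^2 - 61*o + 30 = (o - 1)*(o^3 - 10*o^2 + 31*o - 30) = (o - 5)*(o - 1)*(o^2 - 5*o + 6) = (o - 5)*(o - 3)*(o - 1)*(o - 2)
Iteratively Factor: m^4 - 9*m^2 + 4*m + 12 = (m + 3)*(m^3 - 3*m^2 + 4) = (m - 2)*(m + 3)*(m^2 - m - 2) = (m - 2)^2*(m + 3)*(m + 1)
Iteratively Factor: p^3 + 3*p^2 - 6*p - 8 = (p + 4)*(p^2 - p - 2) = (p - 2)*(p + 4)*(p + 1)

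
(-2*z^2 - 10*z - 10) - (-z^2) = -z^2 - 10*z - 10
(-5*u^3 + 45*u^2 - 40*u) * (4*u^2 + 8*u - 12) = -20*u^5 + 140*u^4 + 260*u^3 - 860*u^2 + 480*u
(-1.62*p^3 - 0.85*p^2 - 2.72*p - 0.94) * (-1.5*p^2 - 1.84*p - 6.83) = 2.43*p^5 + 4.2558*p^4 + 16.7086*p^3 + 12.2203*p^2 + 20.3072*p + 6.4202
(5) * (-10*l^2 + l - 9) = -50*l^2 + 5*l - 45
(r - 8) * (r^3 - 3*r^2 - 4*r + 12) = r^4 - 11*r^3 + 20*r^2 + 44*r - 96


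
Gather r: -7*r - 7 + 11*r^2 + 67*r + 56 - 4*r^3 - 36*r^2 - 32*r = -4*r^3 - 25*r^2 + 28*r + 49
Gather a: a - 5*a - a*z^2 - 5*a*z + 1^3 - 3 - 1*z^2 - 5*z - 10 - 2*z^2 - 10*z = a*(-z^2 - 5*z - 4) - 3*z^2 - 15*z - 12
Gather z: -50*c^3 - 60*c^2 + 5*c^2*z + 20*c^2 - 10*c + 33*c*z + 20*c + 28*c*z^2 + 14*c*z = -50*c^3 - 40*c^2 + 28*c*z^2 + 10*c + z*(5*c^2 + 47*c)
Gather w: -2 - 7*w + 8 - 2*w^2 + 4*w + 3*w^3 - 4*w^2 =3*w^3 - 6*w^2 - 3*w + 6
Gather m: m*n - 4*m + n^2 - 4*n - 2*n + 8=m*(n - 4) + n^2 - 6*n + 8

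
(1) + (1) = 2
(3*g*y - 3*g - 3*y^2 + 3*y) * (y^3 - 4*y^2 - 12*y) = 3*g*y^4 - 15*g*y^3 - 24*g*y^2 + 36*g*y - 3*y^5 + 15*y^4 + 24*y^3 - 36*y^2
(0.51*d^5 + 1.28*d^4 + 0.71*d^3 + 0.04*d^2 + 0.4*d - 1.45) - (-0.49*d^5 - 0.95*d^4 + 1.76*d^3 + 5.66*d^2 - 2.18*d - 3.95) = 1.0*d^5 + 2.23*d^4 - 1.05*d^3 - 5.62*d^2 + 2.58*d + 2.5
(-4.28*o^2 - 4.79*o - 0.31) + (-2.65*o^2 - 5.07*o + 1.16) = -6.93*o^2 - 9.86*o + 0.85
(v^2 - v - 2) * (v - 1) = v^3 - 2*v^2 - v + 2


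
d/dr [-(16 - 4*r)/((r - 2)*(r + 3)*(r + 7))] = 8*(-r^3 + 2*r^2 + 32*r - 19)/(r^6 + 16*r^5 + 66*r^4 - 68*r^3 - 671*r^2 - 84*r + 1764)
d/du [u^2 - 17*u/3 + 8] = 2*u - 17/3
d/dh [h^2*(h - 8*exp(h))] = h*(-8*h*exp(h) + 3*h - 16*exp(h))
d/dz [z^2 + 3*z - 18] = 2*z + 3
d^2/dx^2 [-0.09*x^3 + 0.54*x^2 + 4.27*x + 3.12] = 1.08 - 0.54*x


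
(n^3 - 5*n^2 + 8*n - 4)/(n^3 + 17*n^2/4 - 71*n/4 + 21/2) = 4*(n^2 - 3*n + 2)/(4*n^2 + 25*n - 21)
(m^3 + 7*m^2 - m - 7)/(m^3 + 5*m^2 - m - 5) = (m + 7)/(m + 5)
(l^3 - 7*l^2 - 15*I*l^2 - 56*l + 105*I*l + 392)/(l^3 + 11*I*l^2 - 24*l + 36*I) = (l^3 + l^2*(-7 - 15*I) + l*(-56 + 105*I) + 392)/(l^3 + 11*I*l^2 - 24*l + 36*I)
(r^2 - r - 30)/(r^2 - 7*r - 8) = (-r^2 + r + 30)/(-r^2 + 7*r + 8)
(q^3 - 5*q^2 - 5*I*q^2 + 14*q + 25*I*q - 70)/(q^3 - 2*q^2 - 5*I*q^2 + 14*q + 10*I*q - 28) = (q - 5)/(q - 2)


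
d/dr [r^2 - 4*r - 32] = 2*r - 4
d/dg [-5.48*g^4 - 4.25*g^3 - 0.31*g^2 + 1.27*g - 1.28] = -21.92*g^3 - 12.75*g^2 - 0.62*g + 1.27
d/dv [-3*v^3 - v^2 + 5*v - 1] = -9*v^2 - 2*v + 5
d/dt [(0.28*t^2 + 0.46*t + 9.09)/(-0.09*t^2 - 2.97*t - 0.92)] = (-0.7902*t^2 + 1.121*t + 26.5741)/(0.0081*t^4 + 0.5346*t^3 + 8.9865*t^2 + 5.4648*t + 0.8464)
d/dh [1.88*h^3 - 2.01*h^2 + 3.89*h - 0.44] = 5.64*h^2 - 4.02*h + 3.89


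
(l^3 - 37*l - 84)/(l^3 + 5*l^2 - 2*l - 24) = (l - 7)/(l - 2)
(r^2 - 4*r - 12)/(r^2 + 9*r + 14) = (r - 6)/(r + 7)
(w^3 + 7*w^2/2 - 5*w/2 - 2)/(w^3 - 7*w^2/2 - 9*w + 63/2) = (2*w^3 + 7*w^2 - 5*w - 4)/(2*w^3 - 7*w^2 - 18*w + 63)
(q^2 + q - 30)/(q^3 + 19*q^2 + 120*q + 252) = (q - 5)/(q^2 + 13*q + 42)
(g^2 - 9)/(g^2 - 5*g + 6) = (g + 3)/(g - 2)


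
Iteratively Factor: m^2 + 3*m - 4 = (m + 4)*(m - 1)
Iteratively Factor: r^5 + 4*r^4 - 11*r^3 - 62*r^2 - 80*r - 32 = (r + 4)*(r^4 - 11*r^2 - 18*r - 8) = (r + 1)*(r + 4)*(r^3 - r^2 - 10*r - 8) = (r + 1)^2*(r + 4)*(r^2 - 2*r - 8) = (r + 1)^2*(r + 2)*(r + 4)*(r - 4)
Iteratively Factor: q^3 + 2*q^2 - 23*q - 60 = (q + 4)*(q^2 - 2*q - 15) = (q - 5)*(q + 4)*(q + 3)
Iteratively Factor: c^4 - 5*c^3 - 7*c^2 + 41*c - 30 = (c - 1)*(c^3 - 4*c^2 - 11*c + 30) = (c - 1)*(c + 3)*(c^2 - 7*c + 10) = (c - 2)*(c - 1)*(c + 3)*(c - 5)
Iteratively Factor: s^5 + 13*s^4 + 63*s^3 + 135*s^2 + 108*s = (s)*(s^4 + 13*s^3 + 63*s^2 + 135*s + 108) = s*(s + 4)*(s^3 + 9*s^2 + 27*s + 27) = s*(s + 3)*(s + 4)*(s^2 + 6*s + 9) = s*(s + 3)^2*(s + 4)*(s + 3)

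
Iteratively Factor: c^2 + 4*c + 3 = (c + 3)*(c + 1)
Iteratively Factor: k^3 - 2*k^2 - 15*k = (k)*(k^2 - 2*k - 15) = k*(k + 3)*(k - 5)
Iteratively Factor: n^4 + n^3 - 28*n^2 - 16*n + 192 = (n - 3)*(n^3 + 4*n^2 - 16*n - 64) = (n - 3)*(n + 4)*(n^2 - 16) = (n - 3)*(n + 4)^2*(n - 4)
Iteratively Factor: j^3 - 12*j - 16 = (j + 2)*(j^2 - 2*j - 8) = (j - 4)*(j + 2)*(j + 2)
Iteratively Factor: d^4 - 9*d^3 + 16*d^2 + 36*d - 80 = (d - 5)*(d^3 - 4*d^2 - 4*d + 16) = (d - 5)*(d - 2)*(d^2 - 2*d - 8) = (d - 5)*(d - 4)*(d - 2)*(d + 2)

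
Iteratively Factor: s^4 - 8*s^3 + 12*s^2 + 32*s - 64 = (s + 2)*(s^3 - 10*s^2 + 32*s - 32) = (s - 4)*(s + 2)*(s^2 - 6*s + 8) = (s - 4)^2*(s + 2)*(s - 2)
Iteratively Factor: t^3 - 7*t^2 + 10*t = (t - 2)*(t^2 - 5*t) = t*(t - 2)*(t - 5)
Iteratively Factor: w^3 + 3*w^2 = (w)*(w^2 + 3*w) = w*(w + 3)*(w)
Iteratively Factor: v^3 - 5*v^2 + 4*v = (v)*(v^2 - 5*v + 4) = v*(v - 4)*(v - 1)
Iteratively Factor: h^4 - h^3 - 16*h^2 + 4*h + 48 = (h - 4)*(h^3 + 3*h^2 - 4*h - 12) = (h - 4)*(h + 3)*(h^2 - 4) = (h - 4)*(h + 2)*(h + 3)*(h - 2)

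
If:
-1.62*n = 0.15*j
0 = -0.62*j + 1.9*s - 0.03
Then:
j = 3.06451612903226*s - 0.0483870967741935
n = 0.00448028673835125 - 0.283751493428913*s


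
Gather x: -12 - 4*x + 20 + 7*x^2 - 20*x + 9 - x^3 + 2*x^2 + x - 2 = -x^3 + 9*x^2 - 23*x + 15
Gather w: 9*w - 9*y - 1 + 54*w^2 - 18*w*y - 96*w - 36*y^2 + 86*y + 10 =54*w^2 + w*(-18*y - 87) - 36*y^2 + 77*y + 9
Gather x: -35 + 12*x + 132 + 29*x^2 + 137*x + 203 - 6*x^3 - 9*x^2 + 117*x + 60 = -6*x^3 + 20*x^2 + 266*x + 360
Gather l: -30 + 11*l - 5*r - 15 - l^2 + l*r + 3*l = -l^2 + l*(r + 14) - 5*r - 45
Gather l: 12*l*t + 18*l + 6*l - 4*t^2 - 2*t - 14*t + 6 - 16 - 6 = l*(12*t + 24) - 4*t^2 - 16*t - 16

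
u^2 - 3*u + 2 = (u - 2)*(u - 1)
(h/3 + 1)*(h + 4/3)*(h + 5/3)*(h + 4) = h^4/3 + 10*h^3/3 + 317*h^2/27 + 464*h/27 + 80/9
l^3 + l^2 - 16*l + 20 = (l - 2)^2*(l + 5)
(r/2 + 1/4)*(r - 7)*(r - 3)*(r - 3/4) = r^4/2 - 41*r^3/8 + 185*r^2/16 - 3*r/4 - 63/16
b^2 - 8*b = b*(b - 8)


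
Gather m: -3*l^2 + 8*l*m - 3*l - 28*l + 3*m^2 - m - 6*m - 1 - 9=-3*l^2 - 31*l + 3*m^2 + m*(8*l - 7) - 10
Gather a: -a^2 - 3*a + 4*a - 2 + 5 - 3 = -a^2 + a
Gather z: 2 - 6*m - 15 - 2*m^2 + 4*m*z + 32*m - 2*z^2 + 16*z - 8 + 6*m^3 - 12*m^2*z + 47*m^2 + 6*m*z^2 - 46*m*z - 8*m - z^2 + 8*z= 6*m^3 + 45*m^2 + 18*m + z^2*(6*m - 3) + z*(-12*m^2 - 42*m + 24) - 21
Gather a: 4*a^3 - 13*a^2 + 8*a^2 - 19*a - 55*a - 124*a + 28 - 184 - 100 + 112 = 4*a^3 - 5*a^2 - 198*a - 144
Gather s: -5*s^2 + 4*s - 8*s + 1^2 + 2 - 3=-5*s^2 - 4*s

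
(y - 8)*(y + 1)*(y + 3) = y^3 - 4*y^2 - 29*y - 24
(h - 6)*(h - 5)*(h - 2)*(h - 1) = h^4 - 14*h^3 + 65*h^2 - 112*h + 60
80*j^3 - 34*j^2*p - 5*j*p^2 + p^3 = (-8*j + p)*(-2*j + p)*(5*j + p)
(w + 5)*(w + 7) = w^2 + 12*w + 35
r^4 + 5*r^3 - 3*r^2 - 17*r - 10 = (r - 2)*(r + 1)^2*(r + 5)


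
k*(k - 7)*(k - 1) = k^3 - 8*k^2 + 7*k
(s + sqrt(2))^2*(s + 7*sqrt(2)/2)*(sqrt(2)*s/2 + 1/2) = sqrt(2)*s^4/2 + 6*s^3 + 43*sqrt(2)*s^2/4 + 15*s + 7*sqrt(2)/2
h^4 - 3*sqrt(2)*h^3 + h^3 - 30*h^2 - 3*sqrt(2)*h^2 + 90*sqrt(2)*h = h*(h - 5)*(h + 6)*(h - 3*sqrt(2))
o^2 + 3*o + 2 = (o + 1)*(o + 2)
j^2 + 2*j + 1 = (j + 1)^2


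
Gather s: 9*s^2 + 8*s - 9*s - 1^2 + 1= 9*s^2 - s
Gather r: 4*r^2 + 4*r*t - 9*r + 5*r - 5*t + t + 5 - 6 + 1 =4*r^2 + r*(4*t - 4) - 4*t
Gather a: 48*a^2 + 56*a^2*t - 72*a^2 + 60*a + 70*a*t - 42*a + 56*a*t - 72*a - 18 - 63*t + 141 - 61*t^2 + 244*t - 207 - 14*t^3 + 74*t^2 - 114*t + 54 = a^2*(56*t - 24) + a*(126*t - 54) - 14*t^3 + 13*t^2 + 67*t - 30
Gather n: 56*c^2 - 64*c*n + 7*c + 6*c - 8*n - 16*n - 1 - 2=56*c^2 + 13*c + n*(-64*c - 24) - 3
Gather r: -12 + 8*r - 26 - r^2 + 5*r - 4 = -r^2 + 13*r - 42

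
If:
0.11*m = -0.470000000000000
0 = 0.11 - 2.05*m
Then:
No Solution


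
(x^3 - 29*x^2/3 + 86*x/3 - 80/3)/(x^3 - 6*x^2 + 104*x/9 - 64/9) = 3*(x - 5)/(3*x - 4)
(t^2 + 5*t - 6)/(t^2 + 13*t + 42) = (t - 1)/(t + 7)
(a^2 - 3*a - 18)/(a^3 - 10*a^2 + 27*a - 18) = (a + 3)/(a^2 - 4*a + 3)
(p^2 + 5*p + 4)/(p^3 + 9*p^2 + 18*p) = (p^2 + 5*p + 4)/(p*(p^2 + 9*p + 18))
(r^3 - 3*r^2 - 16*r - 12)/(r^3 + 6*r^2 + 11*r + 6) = (r - 6)/(r + 3)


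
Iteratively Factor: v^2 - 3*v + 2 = (v - 1)*(v - 2)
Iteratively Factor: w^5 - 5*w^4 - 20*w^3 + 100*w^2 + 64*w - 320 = (w + 2)*(w^4 - 7*w^3 - 6*w^2 + 112*w - 160) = (w - 2)*(w + 2)*(w^3 - 5*w^2 - 16*w + 80) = (w - 4)*(w - 2)*(w + 2)*(w^2 - w - 20) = (w - 5)*(w - 4)*(w - 2)*(w + 2)*(w + 4)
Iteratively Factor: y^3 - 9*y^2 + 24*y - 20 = (y - 2)*(y^2 - 7*y + 10) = (y - 5)*(y - 2)*(y - 2)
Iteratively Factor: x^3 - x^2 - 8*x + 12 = (x - 2)*(x^2 + x - 6) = (x - 2)^2*(x + 3)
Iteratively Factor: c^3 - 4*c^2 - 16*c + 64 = (c - 4)*(c^2 - 16) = (c - 4)*(c + 4)*(c - 4)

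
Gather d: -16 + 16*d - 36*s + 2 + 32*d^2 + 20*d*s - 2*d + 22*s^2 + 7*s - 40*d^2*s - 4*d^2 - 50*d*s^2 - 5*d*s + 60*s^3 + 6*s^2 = d^2*(28 - 40*s) + d*(-50*s^2 + 15*s + 14) + 60*s^3 + 28*s^2 - 29*s - 14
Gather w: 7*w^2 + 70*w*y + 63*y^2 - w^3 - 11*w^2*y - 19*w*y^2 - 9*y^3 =-w^3 + w^2*(7 - 11*y) + w*(-19*y^2 + 70*y) - 9*y^3 + 63*y^2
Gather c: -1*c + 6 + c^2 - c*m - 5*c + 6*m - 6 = c^2 + c*(-m - 6) + 6*m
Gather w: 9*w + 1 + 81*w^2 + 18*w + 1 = 81*w^2 + 27*w + 2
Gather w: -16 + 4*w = 4*w - 16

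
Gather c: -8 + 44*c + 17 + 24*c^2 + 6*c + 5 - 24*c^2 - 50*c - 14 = 0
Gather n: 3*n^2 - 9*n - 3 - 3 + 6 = 3*n^2 - 9*n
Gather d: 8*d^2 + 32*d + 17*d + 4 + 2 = 8*d^2 + 49*d + 6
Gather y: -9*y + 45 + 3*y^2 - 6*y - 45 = 3*y^2 - 15*y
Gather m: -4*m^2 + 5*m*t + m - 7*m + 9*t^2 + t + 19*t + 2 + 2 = -4*m^2 + m*(5*t - 6) + 9*t^2 + 20*t + 4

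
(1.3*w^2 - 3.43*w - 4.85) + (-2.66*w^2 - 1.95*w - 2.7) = -1.36*w^2 - 5.38*w - 7.55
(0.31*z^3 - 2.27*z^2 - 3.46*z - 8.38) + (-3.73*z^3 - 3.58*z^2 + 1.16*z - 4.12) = -3.42*z^3 - 5.85*z^2 - 2.3*z - 12.5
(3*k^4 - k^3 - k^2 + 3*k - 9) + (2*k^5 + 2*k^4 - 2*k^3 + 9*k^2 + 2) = 2*k^5 + 5*k^4 - 3*k^3 + 8*k^2 + 3*k - 7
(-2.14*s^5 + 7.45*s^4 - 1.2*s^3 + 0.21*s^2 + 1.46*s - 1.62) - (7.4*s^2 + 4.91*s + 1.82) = -2.14*s^5 + 7.45*s^4 - 1.2*s^3 - 7.19*s^2 - 3.45*s - 3.44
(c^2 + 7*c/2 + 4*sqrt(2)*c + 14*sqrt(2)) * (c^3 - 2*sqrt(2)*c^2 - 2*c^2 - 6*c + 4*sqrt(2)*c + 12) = c^5 + 3*c^4/2 + 2*sqrt(2)*c^4 - 29*c^3 + 3*sqrt(2)*c^3 - 38*sqrt(2)*c^2 - 33*c^2 - 36*sqrt(2)*c + 154*c + 168*sqrt(2)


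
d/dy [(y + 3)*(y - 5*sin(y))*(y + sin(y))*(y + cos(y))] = -(y + 3)*(y - 5*sin(y))*(y + sin(y))*(sin(y) - 1) + (y + 3)*(y - 5*sin(y))*(y + cos(y))*(cos(y) + 1) - (y + 3)*(y + sin(y))*(y + cos(y))*(5*cos(y) - 1) + (y - 5*sin(y))*(y + sin(y))*(y + cos(y))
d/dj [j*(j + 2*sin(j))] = 2*j*cos(j) + 2*j + 2*sin(j)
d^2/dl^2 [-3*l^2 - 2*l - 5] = -6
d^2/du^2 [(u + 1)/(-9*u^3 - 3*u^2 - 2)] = 6*(-3*u^2*(u + 1)*(9*u + 2)^2 + (9*u^2 + 2*u + (u + 1)*(9*u + 1))*(9*u^3 + 3*u^2 + 2))/(9*u^3 + 3*u^2 + 2)^3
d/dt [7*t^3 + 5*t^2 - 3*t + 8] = 21*t^2 + 10*t - 3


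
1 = 1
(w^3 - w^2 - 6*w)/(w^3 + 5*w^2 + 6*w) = (w - 3)/(w + 3)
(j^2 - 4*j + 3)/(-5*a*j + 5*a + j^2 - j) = (3 - j)/(5*a - j)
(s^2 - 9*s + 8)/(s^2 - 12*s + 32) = (s - 1)/(s - 4)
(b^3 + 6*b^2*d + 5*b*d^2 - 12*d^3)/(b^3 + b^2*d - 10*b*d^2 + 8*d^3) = (b + 3*d)/(b - 2*d)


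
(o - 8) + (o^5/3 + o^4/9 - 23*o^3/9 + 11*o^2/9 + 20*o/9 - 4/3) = o^5/3 + o^4/9 - 23*o^3/9 + 11*o^2/9 + 29*o/9 - 28/3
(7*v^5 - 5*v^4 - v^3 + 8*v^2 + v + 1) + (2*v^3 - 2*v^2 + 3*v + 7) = 7*v^5 - 5*v^4 + v^3 + 6*v^2 + 4*v + 8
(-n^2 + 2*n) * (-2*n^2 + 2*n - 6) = 2*n^4 - 6*n^3 + 10*n^2 - 12*n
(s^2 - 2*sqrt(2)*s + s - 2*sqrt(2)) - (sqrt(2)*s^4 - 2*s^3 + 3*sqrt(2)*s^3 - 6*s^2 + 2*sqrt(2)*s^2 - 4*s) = -sqrt(2)*s^4 - 3*sqrt(2)*s^3 + 2*s^3 - 2*sqrt(2)*s^2 + 7*s^2 - 2*sqrt(2)*s + 5*s - 2*sqrt(2)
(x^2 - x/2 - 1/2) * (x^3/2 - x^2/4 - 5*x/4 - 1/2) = x^5/2 - x^4/2 - 11*x^3/8 + x^2/4 + 7*x/8 + 1/4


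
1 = 1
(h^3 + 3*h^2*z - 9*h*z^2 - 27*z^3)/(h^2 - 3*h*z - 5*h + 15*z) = (h^2 + 6*h*z + 9*z^2)/(h - 5)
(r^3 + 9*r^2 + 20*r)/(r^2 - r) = (r^2 + 9*r + 20)/(r - 1)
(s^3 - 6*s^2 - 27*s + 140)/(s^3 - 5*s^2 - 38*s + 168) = (s + 5)/(s + 6)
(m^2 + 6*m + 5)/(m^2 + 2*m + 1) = (m + 5)/(m + 1)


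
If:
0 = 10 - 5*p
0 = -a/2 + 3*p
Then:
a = 12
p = 2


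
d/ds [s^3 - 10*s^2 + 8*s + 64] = 3*s^2 - 20*s + 8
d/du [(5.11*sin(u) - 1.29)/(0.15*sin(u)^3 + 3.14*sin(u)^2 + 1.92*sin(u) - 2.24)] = (-1.533*sin(u)^3 - 15.4649*sin(u)^2 + 8.1012*sin(u) - 8.9696)*cos(u)/(0.0225*sin(u)^6 + 0.942*sin(u)^5 + 10.4356*sin(u)^4 + 11.3856*sin(u)^3 - 10.3808*sin(u)^2 - 8.6016*sin(u) + 5.0176)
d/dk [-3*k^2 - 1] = -6*k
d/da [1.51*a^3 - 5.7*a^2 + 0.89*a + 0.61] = 4.53*a^2 - 11.4*a + 0.89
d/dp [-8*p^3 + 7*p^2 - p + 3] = -24*p^2 + 14*p - 1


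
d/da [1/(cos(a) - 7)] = sin(a)/(cos(a) - 7)^2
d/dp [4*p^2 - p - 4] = 8*p - 1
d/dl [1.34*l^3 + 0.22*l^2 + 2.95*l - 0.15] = 4.02*l^2 + 0.44*l + 2.95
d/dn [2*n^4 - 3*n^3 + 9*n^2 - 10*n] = 8*n^3 - 9*n^2 + 18*n - 10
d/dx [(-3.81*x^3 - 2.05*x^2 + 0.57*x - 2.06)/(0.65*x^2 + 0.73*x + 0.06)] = (-2.4765*x^4 - 5.5626*x^3 - 2.5528*x^2 + 2.432*x + 1.538)/(0.4225*x^4 + 0.949*x^3 + 0.6109*x^2 + 0.0876*x + 0.0036)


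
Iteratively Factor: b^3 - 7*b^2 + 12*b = (b - 3)*(b^2 - 4*b) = (b - 4)*(b - 3)*(b)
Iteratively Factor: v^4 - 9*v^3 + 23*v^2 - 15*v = (v - 3)*(v^3 - 6*v^2 + 5*v) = (v - 3)*(v - 1)*(v^2 - 5*v) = (v - 5)*(v - 3)*(v - 1)*(v)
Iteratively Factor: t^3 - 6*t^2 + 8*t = (t - 4)*(t^2 - 2*t) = (t - 4)*(t - 2)*(t)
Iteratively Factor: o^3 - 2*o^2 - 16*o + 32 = (o - 2)*(o^2 - 16) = (o - 4)*(o - 2)*(o + 4)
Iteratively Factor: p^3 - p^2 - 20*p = (p + 4)*(p^2 - 5*p) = p*(p + 4)*(p - 5)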